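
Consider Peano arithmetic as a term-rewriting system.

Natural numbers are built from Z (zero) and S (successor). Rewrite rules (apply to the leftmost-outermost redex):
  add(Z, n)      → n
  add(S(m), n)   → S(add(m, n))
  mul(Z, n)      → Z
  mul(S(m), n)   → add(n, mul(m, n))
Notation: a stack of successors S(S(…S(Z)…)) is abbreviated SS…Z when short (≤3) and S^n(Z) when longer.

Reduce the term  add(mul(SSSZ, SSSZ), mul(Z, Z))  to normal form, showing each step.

Answer: normal form = S^9(Z)  (in 27 steps)

Derivation:
  start: add(mul(SSSZ, SSSZ), mul(Z, Z))
  →1  add(add(SSSZ, mul(SSZ, SSSZ)), mul(Z, Z))
  →2  add(S(add(SSZ, mul(SSZ, SSSZ))), mul(Z, Z))
  →3  S(add(add(SSZ, mul(SSZ, SSSZ)), mul(Z, Z)))
  →4  S(add(S(add(SZ, mul(SSZ, SSSZ))), mul(Z, Z)))
  →5  S(S(add(add(SZ, mul(SSZ, SSSZ)), mul(Z, Z))))
  →6  S(S(add(S(add(Z, mul(SSZ, SSSZ))), mul(Z, Z))))
  →7  S(S(S(add(add(Z, mul(SSZ, SSSZ)), mul(Z, Z)))))
  →8  S(S(S(add(mul(SSZ, SSSZ), mul(Z, Z)))))
  →9  S(S(S(add(add(SSSZ, mul(SZ, SSSZ)), mul(Z, Z)))))
  →10  S(S(S(add(S(add(SSZ, mul(SZ, SSSZ))), mul(Z, Z)))))
  →11  S(S(S(S(add(add(SSZ, mul(SZ, SSSZ)), mul(Z, Z))))))
  →12  S(S(S(S(add(S(add(SZ, mul(SZ, SSSZ))), mul(Z, Z))))))
  →13  S(S(S(S(S(add(add(SZ, mul(SZ, SSSZ)), mul(Z, Z)))))))
  →14  S(S(S(S(S(add(S(add(Z, mul(SZ, SSSZ))), mul(Z, Z)))))))
  →15  S(S(S(S(S(S(add(add(Z, mul(SZ, SSSZ)), mul(Z, Z))))))))
  →16  S(S(S(S(S(S(add(mul(SZ, SSSZ), mul(Z, Z))))))))
  →17  S(S(S(S(S(S(add(add(SSSZ, mul(Z, SSSZ)), mul(Z, Z))))))))
  →18  S(S(S(S(S(S(add(S(add(SSZ, mul(Z, SSSZ))), mul(Z, Z))))))))
  →19  S(S(S(S(S(S(S(add(add(SSZ, mul(Z, SSSZ)), mul(Z, Z)))))))))
  →20  S(S(S(S(S(S(S(add(S(add(SZ, mul(Z, SSSZ))), mul(Z, Z)))))))))
  →21  S(S(S(S(S(S(S(S(add(add(SZ, mul(Z, SSSZ)), mul(Z, Z))))))))))
  →22  S(S(S(S(S(S(S(S(add(S(add(Z, mul(Z, SSSZ))), mul(Z, Z))))))))))
  →23  S(S(S(S(S(S(S(S(S(add(add(Z, mul(Z, SSSZ)), mul(Z, Z)))))))))))
  →24  S(S(S(S(S(S(S(S(S(add(mul(Z, SSSZ), mul(Z, Z)))))))))))
  →25  S(S(S(S(S(S(S(S(S(add(Z, mul(Z, Z)))))))))))
  →26  S(S(S(S(S(S(S(S(S(mul(Z, Z))))))))))
  →27  S^9(Z)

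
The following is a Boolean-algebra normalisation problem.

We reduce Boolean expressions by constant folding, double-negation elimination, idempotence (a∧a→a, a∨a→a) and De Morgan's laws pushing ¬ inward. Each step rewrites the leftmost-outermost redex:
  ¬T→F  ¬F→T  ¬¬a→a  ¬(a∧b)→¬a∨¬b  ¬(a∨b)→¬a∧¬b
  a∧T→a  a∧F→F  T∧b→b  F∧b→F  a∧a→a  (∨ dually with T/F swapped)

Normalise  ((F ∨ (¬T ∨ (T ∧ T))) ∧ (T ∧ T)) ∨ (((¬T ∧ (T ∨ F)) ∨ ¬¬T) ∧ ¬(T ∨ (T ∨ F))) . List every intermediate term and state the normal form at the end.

  start: ((F ∨ (¬T ∨ (T ∧ T))) ∧ (T ∧ T)) ∨ (((¬T ∧ (T ∨ F)) ∨ ¬¬T) ∧ ¬(T ∨ (T ∨ F)))
  [1] ((¬T ∨ (T ∧ T)) ∧ (T ∧ T)) ∨ (((¬T ∧ (T ∨ F)) ∨ ¬¬T) ∧ ¬(T ∨ (T ∨ F)))
  [2] ((F ∨ (T ∧ T)) ∧ (T ∧ T)) ∨ (((¬T ∧ (T ∨ F)) ∨ ¬¬T) ∧ ¬(T ∨ (T ∨ F)))
  [3] ((T ∧ T) ∧ (T ∧ T)) ∨ (((¬T ∧ (T ∨ F)) ∨ ¬¬T) ∧ ¬(T ∨ (T ∨ F)))
  [4] (T ∧ T) ∨ (((¬T ∧ (T ∨ F)) ∨ ¬¬T) ∧ ¬(T ∨ (T ∨ F)))
  [5] T ∨ (((¬T ∧ (T ∨ F)) ∨ ¬¬T) ∧ ¬(T ∨ (T ∨ F)))
  [6] T

Answer: normal form = T  (in 6 steps)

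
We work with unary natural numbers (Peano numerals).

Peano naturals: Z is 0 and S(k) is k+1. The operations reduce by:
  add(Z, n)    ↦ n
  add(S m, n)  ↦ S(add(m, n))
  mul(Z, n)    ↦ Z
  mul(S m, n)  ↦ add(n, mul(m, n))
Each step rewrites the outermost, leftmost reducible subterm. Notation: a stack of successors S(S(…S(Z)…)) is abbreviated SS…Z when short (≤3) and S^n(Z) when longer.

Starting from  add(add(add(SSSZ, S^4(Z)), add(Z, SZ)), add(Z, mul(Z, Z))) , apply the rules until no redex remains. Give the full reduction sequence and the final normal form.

Answer: normal form = S^8(Z)  (in 24 steps)

Reduction:
  start: add(add(add(SSSZ, S^4(Z)), add(Z, SZ)), add(Z, mul(Z, Z)))
  step 1: add(add(S(add(SSZ, S^4(Z))), add(Z, SZ)), add(Z, mul(Z, Z)))
  step 2: add(S(add(add(SSZ, S^4(Z)), add(Z, SZ))), add(Z, mul(Z, Z)))
  step 3: S(add(add(add(SSZ, S^4(Z)), add(Z, SZ)), add(Z, mul(Z, Z))))
  step 4: S(add(add(S(add(SZ, S^4(Z))), add(Z, SZ)), add(Z, mul(Z, Z))))
  step 5: S(add(S(add(add(SZ, S^4(Z)), add(Z, SZ))), add(Z, mul(Z, Z))))
  step 6: S(S(add(add(add(SZ, S^4(Z)), add(Z, SZ)), add(Z, mul(Z, Z)))))
  step 7: S(S(add(add(S(add(Z, S^4(Z))), add(Z, SZ)), add(Z, mul(Z, Z)))))
  step 8: S(S(add(S(add(add(Z, S^4(Z)), add(Z, SZ))), add(Z, mul(Z, Z)))))
  step 9: S(S(S(add(add(add(Z, S^4(Z)), add(Z, SZ)), add(Z, mul(Z, Z))))))
  step 10: S(S(S(add(add(S^4(Z), add(Z, SZ)), add(Z, mul(Z, Z))))))
  step 11: S(S(S(add(S(add(SSSZ, add(Z, SZ))), add(Z, mul(Z, Z))))))
  step 12: S(S(S(S(add(add(SSSZ, add(Z, SZ)), add(Z, mul(Z, Z)))))))
  step 13: S(S(S(S(add(S(add(SSZ, add(Z, SZ))), add(Z, mul(Z, Z)))))))
  step 14: S(S(S(S(S(add(add(SSZ, add(Z, SZ)), add(Z, mul(Z, Z))))))))
  step 15: S(S(S(S(S(add(S(add(SZ, add(Z, SZ))), add(Z, mul(Z, Z))))))))
  step 16: S(S(S(S(S(S(add(add(SZ, add(Z, SZ)), add(Z, mul(Z, Z)))))))))
  step 17: S(S(S(S(S(S(add(S(add(Z, add(Z, SZ))), add(Z, mul(Z, Z)))))))))
  step 18: S(S(S(S(S(S(S(add(add(Z, add(Z, SZ)), add(Z, mul(Z, Z))))))))))
  step 19: S(S(S(S(S(S(S(add(add(Z, SZ), add(Z, mul(Z, Z))))))))))
  step 20: S(S(S(S(S(S(S(add(SZ, add(Z, mul(Z, Z))))))))))
  step 21: S(S(S(S(S(S(S(S(add(Z, add(Z, mul(Z, Z)))))))))))
  step 22: S(S(S(S(S(S(S(S(add(Z, mul(Z, Z))))))))))
  step 23: S(S(S(S(S(S(S(S(mul(Z, Z)))))))))
  step 24: S^8(Z)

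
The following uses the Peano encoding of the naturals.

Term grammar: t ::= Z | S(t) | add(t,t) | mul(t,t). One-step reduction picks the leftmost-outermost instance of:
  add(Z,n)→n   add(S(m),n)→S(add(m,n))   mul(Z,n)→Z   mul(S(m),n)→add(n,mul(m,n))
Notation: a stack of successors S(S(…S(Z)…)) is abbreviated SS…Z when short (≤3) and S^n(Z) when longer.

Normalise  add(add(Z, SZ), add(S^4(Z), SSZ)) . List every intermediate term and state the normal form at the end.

Answer: normal form = S^7(Z)  (in 8 steps)

Working:
  start: add(add(Z, SZ), add(S^4(Z), SSZ))
  [1] add(SZ, add(S^4(Z), SSZ))
  [2] S(add(Z, add(S^4(Z), SSZ)))
  [3] S(add(S^4(Z), SSZ))
  [4] S(S(add(SSSZ, SSZ)))
  [5] S(S(S(add(SSZ, SSZ))))
  [6] S(S(S(S(add(SZ, SSZ)))))
  [7] S(S(S(S(S(add(Z, SSZ))))))
  [8] S^7(Z)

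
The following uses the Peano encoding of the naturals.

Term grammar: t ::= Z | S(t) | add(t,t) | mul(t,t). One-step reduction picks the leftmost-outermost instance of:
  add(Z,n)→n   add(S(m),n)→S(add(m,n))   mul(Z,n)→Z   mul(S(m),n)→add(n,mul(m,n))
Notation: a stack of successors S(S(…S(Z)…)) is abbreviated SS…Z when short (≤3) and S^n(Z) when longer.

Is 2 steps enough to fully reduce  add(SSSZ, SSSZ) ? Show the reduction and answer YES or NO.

Answer: NO — after 2 steps the term is S(S(add(SZ, SSSZ))), not yet normal

Working:
  start: add(SSSZ, SSSZ)
  →1  S(add(SSZ, SSSZ))
  →2  S(S(add(SZ, SSSZ)))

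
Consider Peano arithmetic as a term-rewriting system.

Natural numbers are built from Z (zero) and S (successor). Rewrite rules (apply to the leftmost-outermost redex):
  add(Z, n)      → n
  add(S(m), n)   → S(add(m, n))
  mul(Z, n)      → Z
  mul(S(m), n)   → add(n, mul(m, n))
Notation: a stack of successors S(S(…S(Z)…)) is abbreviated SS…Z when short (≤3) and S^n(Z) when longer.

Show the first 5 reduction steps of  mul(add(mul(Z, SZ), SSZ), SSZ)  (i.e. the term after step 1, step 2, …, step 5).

  start: mul(add(mul(Z, SZ), SSZ), SSZ)
  step 1: mul(add(Z, SSZ), SSZ)
  step 2: mul(SSZ, SSZ)
  step 3: add(SSZ, mul(SZ, SSZ))
  step 4: S(add(SZ, mul(SZ, SSZ)))
  step 5: S(S(add(Z, mul(SZ, SSZ))))

Answer: after 5 steps: S(S(add(Z, mul(SZ, SSZ))))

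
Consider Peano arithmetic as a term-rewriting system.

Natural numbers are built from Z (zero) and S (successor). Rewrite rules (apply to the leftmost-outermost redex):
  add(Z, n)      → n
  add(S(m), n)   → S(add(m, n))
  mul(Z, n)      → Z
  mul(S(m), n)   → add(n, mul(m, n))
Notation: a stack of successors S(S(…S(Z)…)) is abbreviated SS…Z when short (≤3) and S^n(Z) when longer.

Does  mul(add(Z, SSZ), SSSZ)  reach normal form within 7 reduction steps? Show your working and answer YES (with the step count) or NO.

  start: mul(add(Z, SSZ), SSSZ)
  [1] mul(SSZ, SSSZ)
  [2] add(SSSZ, mul(SZ, SSSZ))
  [3] S(add(SSZ, mul(SZ, SSSZ)))
  [4] S(S(add(SZ, mul(SZ, SSSZ))))
  [5] S(S(S(add(Z, mul(SZ, SSSZ)))))
  [6] S(S(S(mul(SZ, SSSZ))))
  [7] S(S(S(add(SSSZ, mul(Z, SSSZ)))))

Answer: NO — after 7 steps the term is S(S(S(add(SSSZ, mul(Z, SSSZ))))), not yet normal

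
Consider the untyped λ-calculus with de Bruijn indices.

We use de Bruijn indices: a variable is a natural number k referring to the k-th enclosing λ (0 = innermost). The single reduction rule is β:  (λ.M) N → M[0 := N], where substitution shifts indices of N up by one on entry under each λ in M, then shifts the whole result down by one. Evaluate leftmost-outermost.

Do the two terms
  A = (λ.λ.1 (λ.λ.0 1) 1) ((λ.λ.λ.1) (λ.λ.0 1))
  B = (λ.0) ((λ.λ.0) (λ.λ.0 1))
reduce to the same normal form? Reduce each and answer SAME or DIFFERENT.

Term A:
  start: (λ.λ.1 (λ.λ.0 1) 1) ((λ.λ.λ.1) (λ.λ.0 1))
  [1] λ.(λ.λ.λ.1) (λ.λ.0 1) (λ.λ.0 1) ((λ.λ.λ.1) (λ.λ.0 1))
  [2] λ.(λ.λ.1) (λ.λ.0 1) ((λ.λ.λ.1) (λ.λ.0 1))
  [3] λ.(λ.λ.λ.0 1) ((λ.λ.λ.1) (λ.λ.0 1))
  [4] λ.λ.λ.0 1

Term B:
  start: (λ.0) ((λ.λ.0) (λ.λ.0 1))
  [1] (λ.λ.0) (λ.λ.0 1)
  [2] λ.0

Answer: DIFFERENT — A ⇓ λ.λ.λ.0 1, B ⇓ λ.0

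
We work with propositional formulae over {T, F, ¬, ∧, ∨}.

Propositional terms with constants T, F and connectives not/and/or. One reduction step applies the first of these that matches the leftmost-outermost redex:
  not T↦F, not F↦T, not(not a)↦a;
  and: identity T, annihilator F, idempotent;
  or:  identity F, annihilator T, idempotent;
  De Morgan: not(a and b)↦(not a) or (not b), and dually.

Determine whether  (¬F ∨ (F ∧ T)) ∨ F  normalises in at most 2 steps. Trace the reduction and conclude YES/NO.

  start: (¬F ∨ (F ∧ T)) ∨ F
  [1] ¬F ∨ (F ∧ T)
  [2] T ∨ (F ∧ T)

Answer: NO — after 2 steps the term is T ∨ (F ∧ T), not yet normal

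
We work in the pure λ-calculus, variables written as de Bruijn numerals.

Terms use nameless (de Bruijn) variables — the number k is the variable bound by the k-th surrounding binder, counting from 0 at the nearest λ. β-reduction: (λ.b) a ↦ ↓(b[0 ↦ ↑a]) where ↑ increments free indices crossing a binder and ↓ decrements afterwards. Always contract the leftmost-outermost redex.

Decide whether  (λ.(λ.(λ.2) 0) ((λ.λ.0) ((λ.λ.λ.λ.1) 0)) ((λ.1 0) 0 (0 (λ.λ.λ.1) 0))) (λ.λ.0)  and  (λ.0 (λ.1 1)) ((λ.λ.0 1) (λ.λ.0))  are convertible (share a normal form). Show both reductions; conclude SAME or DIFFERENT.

Term A:
  start: (λ.(λ.(λ.2) 0) ((λ.λ.0) ((λ.λ.λ.λ.1) 0)) ((λ.1 0) 0 (0 (λ.λ.λ.1) 0))) (λ.λ.0)
  →1  (λ.(λ.λ.λ.0) 0) ((λ.λ.0) ((λ.λ.λ.λ.1) (λ.λ.0))) ((λ.(λ.λ.0) 0) (λ.λ.0) ((λ.λ.0) (λ.λ.λ.1) (λ.λ.0)))
  →2  (λ.λ.λ.0) ((λ.λ.0) ((λ.λ.λ.λ.1) (λ.λ.0))) ((λ.(λ.λ.0) 0) (λ.λ.0) ((λ.λ.0) (λ.λ.λ.1) (λ.λ.0)))
  →3  (λ.λ.0) ((λ.(λ.λ.0) 0) (λ.λ.0) ((λ.λ.0) (λ.λ.λ.1) (λ.λ.0)))
  →4  λ.0

Term B:
  start: (λ.0 (λ.1 1)) ((λ.λ.0 1) (λ.λ.0))
  →1  (λ.λ.0 1) (λ.λ.0) (λ.(λ.λ.0 1) (λ.λ.0) ((λ.λ.0 1) (λ.λ.0)))
  →2  (λ.0 (λ.λ.0)) (λ.(λ.λ.0 1) (λ.λ.0) ((λ.λ.0 1) (λ.λ.0)))
  →3  (λ.(λ.λ.0 1) (λ.λ.0) ((λ.λ.0 1) (λ.λ.0))) (λ.λ.0)
  →4  (λ.λ.0 1) (λ.λ.0) ((λ.λ.0 1) (λ.λ.0))
  →5  (λ.0 (λ.λ.0)) ((λ.λ.0 1) (λ.λ.0))
  →6  (λ.λ.0 1) (λ.λ.0) (λ.λ.0)
  →7  (λ.0 (λ.λ.0)) (λ.λ.0)
  →8  (λ.λ.0) (λ.λ.0)
  →9  λ.0

Answer: SAME — A ⇓ λ.0, B ⇓ λ.0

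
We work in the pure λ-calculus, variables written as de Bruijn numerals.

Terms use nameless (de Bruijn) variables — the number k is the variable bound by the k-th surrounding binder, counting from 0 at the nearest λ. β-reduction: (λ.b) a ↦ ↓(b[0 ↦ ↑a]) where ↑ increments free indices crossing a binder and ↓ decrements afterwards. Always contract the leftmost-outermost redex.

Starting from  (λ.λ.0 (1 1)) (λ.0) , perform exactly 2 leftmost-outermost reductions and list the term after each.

  start: (λ.λ.0 (1 1)) (λ.0)
  →1  λ.0 ((λ.0) (λ.0))
  →2  λ.0 (λ.0)

Answer: after 2 steps: λ.0 (λ.0)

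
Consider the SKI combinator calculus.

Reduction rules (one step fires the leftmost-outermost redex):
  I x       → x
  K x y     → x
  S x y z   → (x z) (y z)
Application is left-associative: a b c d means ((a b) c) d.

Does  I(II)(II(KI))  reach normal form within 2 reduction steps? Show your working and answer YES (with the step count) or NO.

Answer: NO — after 2 steps the term is I(II(KI)), not yet normal

Reduction:
  start: I(II)(II(KI))
  →1  II(II(KI))
  →2  I(II(KI))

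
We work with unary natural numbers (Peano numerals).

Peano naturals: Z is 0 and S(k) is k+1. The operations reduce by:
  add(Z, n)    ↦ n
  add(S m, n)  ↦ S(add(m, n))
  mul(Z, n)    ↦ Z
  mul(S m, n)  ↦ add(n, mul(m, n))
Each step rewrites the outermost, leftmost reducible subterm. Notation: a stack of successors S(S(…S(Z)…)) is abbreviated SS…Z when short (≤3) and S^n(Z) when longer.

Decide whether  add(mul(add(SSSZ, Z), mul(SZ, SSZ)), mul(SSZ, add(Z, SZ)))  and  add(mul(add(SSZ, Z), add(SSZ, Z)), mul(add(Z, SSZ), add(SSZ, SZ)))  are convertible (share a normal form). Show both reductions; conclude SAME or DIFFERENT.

Answer: DIFFERENT — A ⇓ S^8(Z), B ⇓ S^10(Z)

Derivation:
Term A:
  start: add(mul(add(SSSZ, Z), mul(SZ, SSZ)), mul(SSZ, add(Z, SZ)))
  step 1: add(mul(S(add(SSZ, Z)), mul(SZ, SSZ)), mul(SSZ, add(Z, SZ)))
  step 2: add(add(mul(SZ, SSZ), mul(add(SSZ, Z), mul(SZ, SSZ))), mul(SSZ, add(Z, SZ)))
  step 3: add(add(add(SSZ, mul(Z, SSZ)), mul(add(SSZ, Z), mul(SZ, SSZ))), mul(SSZ, add(Z, SZ)))
  step 4: add(add(S(add(SZ, mul(Z, SSZ))), mul(add(SSZ, Z), mul(SZ, SSZ))), mul(SSZ, add(Z, SZ)))
  step 5: add(S(add(add(SZ, mul(Z, SSZ)), mul(add(SSZ, Z), mul(SZ, SSZ)))), mul(SSZ, add(Z, SZ)))
  step 6: S(add(add(add(SZ, mul(Z, SSZ)), mul(add(SSZ, Z), mul(SZ, SSZ))), mul(SSZ, add(Z, SZ))))
  step 7: S(add(add(S(add(Z, mul(Z, SSZ))), mul(add(SSZ, Z), mul(SZ, SSZ))), mul(SSZ, add(Z, SZ))))
  step 8: S(add(S(add(add(Z, mul(Z, SSZ)), mul(add(SSZ, Z), mul(SZ, SSZ)))), mul(SSZ, add(Z, SZ))))
  step 9: S(S(add(add(add(Z, mul(Z, SSZ)), mul(add(SSZ, Z), mul(SZ, SSZ))), mul(SSZ, add(Z, SZ)))))
  step 10: S(S(add(add(mul(Z, SSZ), mul(add(SSZ, Z), mul(SZ, SSZ))), mul(SSZ, add(Z, SZ)))))
  step 11: S(S(add(add(Z, mul(add(SSZ, Z), mul(SZ, SSZ))), mul(SSZ, add(Z, SZ)))))
  step 12: S(S(add(mul(add(SSZ, Z), mul(SZ, SSZ)), mul(SSZ, add(Z, SZ)))))
  step 13: S(S(add(mul(S(add(SZ, Z)), mul(SZ, SSZ)), mul(SSZ, add(Z, SZ)))))
  step 14: S(S(add(add(mul(SZ, SSZ), mul(add(SZ, Z), mul(SZ, SSZ))), mul(SSZ, add(Z, SZ)))))
  step 15: S(S(add(add(add(SSZ, mul(Z, SSZ)), mul(add(SZ, Z), mul(SZ, SSZ))), mul(SSZ, add(Z, SZ)))))
  step 16: S(S(add(add(S(add(SZ, mul(Z, SSZ))), mul(add(SZ, Z), mul(SZ, SSZ))), mul(SSZ, add(Z, SZ)))))
  step 17: S(S(add(S(add(add(SZ, mul(Z, SSZ)), mul(add(SZ, Z), mul(SZ, SSZ)))), mul(SSZ, add(Z, SZ)))))
  step 18: S(S(S(add(add(add(SZ, mul(Z, SSZ)), mul(add(SZ, Z), mul(SZ, SSZ))), mul(SSZ, add(Z, SZ))))))
  step 19: S(S(S(add(add(S(add(Z, mul(Z, SSZ))), mul(add(SZ, Z), mul(SZ, SSZ))), mul(SSZ, add(Z, SZ))))))
  step 20: S(S(S(add(S(add(add(Z, mul(Z, SSZ)), mul(add(SZ, Z), mul(SZ, SSZ)))), mul(SSZ, add(Z, SZ))))))
  step 21: S(S(S(S(add(add(add(Z, mul(Z, SSZ)), mul(add(SZ, Z), mul(SZ, SSZ))), mul(SSZ, add(Z, SZ)))))))
  step 22: S(S(S(S(add(add(mul(Z, SSZ), mul(add(SZ, Z), mul(SZ, SSZ))), mul(SSZ, add(Z, SZ)))))))
  step 23: S(S(S(S(add(add(Z, mul(add(SZ, Z), mul(SZ, SSZ))), mul(SSZ, add(Z, SZ)))))))
  step 24: S(S(S(S(add(mul(add(SZ, Z), mul(SZ, SSZ)), mul(SSZ, add(Z, SZ)))))))
  step 25: S(S(S(S(add(mul(S(add(Z, Z)), mul(SZ, SSZ)), mul(SSZ, add(Z, SZ)))))))
  step 26: S(S(S(S(add(add(mul(SZ, SSZ), mul(add(Z, Z), mul(SZ, SSZ))), mul(SSZ, add(Z, SZ)))))))
  step 27: S(S(S(S(add(add(add(SSZ, mul(Z, SSZ)), mul(add(Z, Z), mul(SZ, SSZ))), mul(SSZ, add(Z, SZ)))))))
  step 28: S(S(S(S(add(add(S(add(SZ, mul(Z, SSZ))), mul(add(Z, Z), mul(SZ, SSZ))), mul(SSZ, add(Z, SZ)))))))
  step 29: S(S(S(S(add(S(add(add(SZ, mul(Z, SSZ)), mul(add(Z, Z), mul(SZ, SSZ)))), mul(SSZ, add(Z, SZ)))))))
  step 30: S(S(S(S(S(add(add(add(SZ, mul(Z, SSZ)), mul(add(Z, Z), mul(SZ, SSZ))), mul(SSZ, add(Z, SZ))))))))
  step 31: S(S(S(S(S(add(add(S(add(Z, mul(Z, SSZ))), mul(add(Z, Z), mul(SZ, SSZ))), mul(SSZ, add(Z, SZ))))))))
  step 32: S(S(S(S(S(add(S(add(add(Z, mul(Z, SSZ)), mul(add(Z, Z), mul(SZ, SSZ)))), mul(SSZ, add(Z, SZ))))))))
  step 33: S(S(S(S(S(S(add(add(add(Z, mul(Z, SSZ)), mul(add(Z, Z), mul(SZ, SSZ))), mul(SSZ, add(Z, SZ)))))))))
  step 34: S(S(S(S(S(S(add(add(mul(Z, SSZ), mul(add(Z, Z), mul(SZ, SSZ))), mul(SSZ, add(Z, SZ)))))))))
  step 35: S(S(S(S(S(S(add(add(Z, mul(add(Z, Z), mul(SZ, SSZ))), mul(SSZ, add(Z, SZ)))))))))
  step 36: S(S(S(S(S(S(add(mul(add(Z, Z), mul(SZ, SSZ)), mul(SSZ, add(Z, SZ)))))))))
  step 37: S(S(S(S(S(S(add(mul(Z, mul(SZ, SSZ)), mul(SSZ, add(Z, SZ)))))))))
  step 38: S(S(S(S(S(S(add(Z, mul(SSZ, add(Z, SZ)))))))))
  step 39: S(S(S(S(S(S(mul(SSZ, add(Z, SZ))))))))
  step 40: S(S(S(S(S(S(add(add(Z, SZ), mul(SZ, add(Z, SZ)))))))))
  step 41: S(S(S(S(S(S(add(SZ, mul(SZ, add(Z, SZ)))))))))
  step 42: S(S(S(S(S(S(S(add(Z, mul(SZ, add(Z, SZ))))))))))
  step 43: S(S(S(S(S(S(S(mul(SZ, add(Z, SZ)))))))))
  step 44: S(S(S(S(S(S(S(add(add(Z, SZ), mul(Z, add(Z, SZ))))))))))
  step 45: S(S(S(S(S(S(S(add(SZ, mul(Z, add(Z, SZ))))))))))
  step 46: S(S(S(S(S(S(S(S(add(Z, mul(Z, add(Z, SZ)))))))))))
  step 47: S(S(S(S(S(S(S(S(mul(Z, add(Z, SZ))))))))))
  step 48: S^8(Z)

Term B:
  start: add(mul(add(SSZ, Z), add(SSZ, Z)), mul(add(Z, SSZ), add(SSZ, SZ)))
  step 1: add(mul(S(add(SZ, Z)), add(SSZ, Z)), mul(add(Z, SSZ), add(SSZ, SZ)))
  step 2: add(add(add(SSZ, Z), mul(add(SZ, Z), add(SSZ, Z))), mul(add(Z, SSZ), add(SSZ, SZ)))
  step 3: add(add(S(add(SZ, Z)), mul(add(SZ, Z), add(SSZ, Z))), mul(add(Z, SSZ), add(SSZ, SZ)))
  step 4: add(S(add(add(SZ, Z), mul(add(SZ, Z), add(SSZ, Z)))), mul(add(Z, SSZ), add(SSZ, SZ)))
  step 5: S(add(add(add(SZ, Z), mul(add(SZ, Z), add(SSZ, Z))), mul(add(Z, SSZ), add(SSZ, SZ))))
  step 6: S(add(add(S(add(Z, Z)), mul(add(SZ, Z), add(SSZ, Z))), mul(add(Z, SSZ), add(SSZ, SZ))))
  step 7: S(add(S(add(add(Z, Z), mul(add(SZ, Z), add(SSZ, Z)))), mul(add(Z, SSZ), add(SSZ, SZ))))
  step 8: S(S(add(add(add(Z, Z), mul(add(SZ, Z), add(SSZ, Z))), mul(add(Z, SSZ), add(SSZ, SZ)))))
  step 9: S(S(add(add(Z, mul(add(SZ, Z), add(SSZ, Z))), mul(add(Z, SSZ), add(SSZ, SZ)))))
  step 10: S(S(add(mul(add(SZ, Z), add(SSZ, Z)), mul(add(Z, SSZ), add(SSZ, SZ)))))
  step 11: S(S(add(mul(S(add(Z, Z)), add(SSZ, Z)), mul(add(Z, SSZ), add(SSZ, SZ)))))
  step 12: S(S(add(add(add(SSZ, Z), mul(add(Z, Z), add(SSZ, Z))), mul(add(Z, SSZ), add(SSZ, SZ)))))
  step 13: S(S(add(add(S(add(SZ, Z)), mul(add(Z, Z), add(SSZ, Z))), mul(add(Z, SSZ), add(SSZ, SZ)))))
  step 14: S(S(add(S(add(add(SZ, Z), mul(add(Z, Z), add(SSZ, Z)))), mul(add(Z, SSZ), add(SSZ, SZ)))))
  step 15: S(S(S(add(add(add(SZ, Z), mul(add(Z, Z), add(SSZ, Z))), mul(add(Z, SSZ), add(SSZ, SZ))))))
  step 16: S(S(S(add(add(S(add(Z, Z)), mul(add(Z, Z), add(SSZ, Z))), mul(add(Z, SSZ), add(SSZ, SZ))))))
  step 17: S(S(S(add(S(add(add(Z, Z), mul(add(Z, Z), add(SSZ, Z)))), mul(add(Z, SSZ), add(SSZ, SZ))))))
  step 18: S(S(S(S(add(add(add(Z, Z), mul(add(Z, Z), add(SSZ, Z))), mul(add(Z, SSZ), add(SSZ, SZ)))))))
  step 19: S(S(S(S(add(add(Z, mul(add(Z, Z), add(SSZ, Z))), mul(add(Z, SSZ), add(SSZ, SZ)))))))
  step 20: S(S(S(S(add(mul(add(Z, Z), add(SSZ, Z)), mul(add(Z, SSZ), add(SSZ, SZ)))))))
  step 21: S(S(S(S(add(mul(Z, add(SSZ, Z)), mul(add(Z, SSZ), add(SSZ, SZ)))))))
  step 22: S(S(S(S(add(Z, mul(add(Z, SSZ), add(SSZ, SZ)))))))
  step 23: S(S(S(S(mul(add(Z, SSZ), add(SSZ, SZ))))))
  step 24: S(S(S(S(mul(SSZ, add(SSZ, SZ))))))
  step 25: S(S(S(S(add(add(SSZ, SZ), mul(SZ, add(SSZ, SZ)))))))
  step 26: S(S(S(S(add(S(add(SZ, SZ)), mul(SZ, add(SSZ, SZ)))))))
  step 27: S(S(S(S(S(add(add(SZ, SZ), mul(SZ, add(SSZ, SZ))))))))
  step 28: S(S(S(S(S(add(S(add(Z, SZ)), mul(SZ, add(SSZ, SZ))))))))
  step 29: S(S(S(S(S(S(add(add(Z, SZ), mul(SZ, add(SSZ, SZ)))))))))
  step 30: S(S(S(S(S(S(add(SZ, mul(SZ, add(SSZ, SZ)))))))))
  step 31: S(S(S(S(S(S(S(add(Z, mul(SZ, add(SSZ, SZ))))))))))
  step 32: S(S(S(S(S(S(S(mul(SZ, add(SSZ, SZ)))))))))
  step 33: S(S(S(S(S(S(S(add(add(SSZ, SZ), mul(Z, add(SSZ, SZ))))))))))
  step 34: S(S(S(S(S(S(S(add(S(add(SZ, SZ)), mul(Z, add(SSZ, SZ))))))))))
  step 35: S(S(S(S(S(S(S(S(add(add(SZ, SZ), mul(Z, add(SSZ, SZ)))))))))))
  step 36: S(S(S(S(S(S(S(S(add(S(add(Z, SZ)), mul(Z, add(SSZ, SZ)))))))))))
  step 37: S(S(S(S(S(S(S(S(S(add(add(Z, SZ), mul(Z, add(SSZ, SZ))))))))))))
  step 38: S(S(S(S(S(S(S(S(S(add(SZ, mul(Z, add(SSZ, SZ))))))))))))
  step 39: S(S(S(S(S(S(S(S(S(S(add(Z, mul(Z, add(SSZ, SZ)))))))))))))
  step 40: S(S(S(S(S(S(S(S(S(S(mul(Z, add(SSZ, SZ))))))))))))
  step 41: S^10(Z)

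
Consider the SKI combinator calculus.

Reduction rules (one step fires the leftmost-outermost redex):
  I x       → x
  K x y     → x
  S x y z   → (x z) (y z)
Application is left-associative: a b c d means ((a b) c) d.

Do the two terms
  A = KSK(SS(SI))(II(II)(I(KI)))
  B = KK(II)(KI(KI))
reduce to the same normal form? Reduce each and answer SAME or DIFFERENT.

Answer: DIFFERENT — A ⇓ S(SS(SI))(KI), B ⇓ KI

Derivation:
Term A:
  start: KSK(SS(SI))(II(II)(I(KI)))
  →1  S(SS(SI))(II(II)(I(KI)))
  →2  S(SS(SI))(I(II)(I(KI)))
  →3  S(SS(SI))(II(I(KI)))
  →4  S(SS(SI))(I(I(KI)))
  →5  S(SS(SI))(I(KI))
  →6  S(SS(SI))(KI)

Term B:
  start: KK(II)(KI(KI))
  →1  K(KI(KI))
  →2  KI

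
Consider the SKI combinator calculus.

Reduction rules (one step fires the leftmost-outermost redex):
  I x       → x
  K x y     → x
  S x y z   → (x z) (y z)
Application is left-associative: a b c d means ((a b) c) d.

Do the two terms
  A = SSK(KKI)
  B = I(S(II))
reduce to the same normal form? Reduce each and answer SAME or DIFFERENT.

Answer: DIFFERENT — A ⇓ SK(KK), B ⇓ SI

Derivation:
Term A:
  start: SSK(KKI)
  →1  S(KKI)(K(KKI))
  →2  SK(K(KKI))
  →3  SK(KK)

Term B:
  start: I(S(II))
  →1  S(II)
  →2  SI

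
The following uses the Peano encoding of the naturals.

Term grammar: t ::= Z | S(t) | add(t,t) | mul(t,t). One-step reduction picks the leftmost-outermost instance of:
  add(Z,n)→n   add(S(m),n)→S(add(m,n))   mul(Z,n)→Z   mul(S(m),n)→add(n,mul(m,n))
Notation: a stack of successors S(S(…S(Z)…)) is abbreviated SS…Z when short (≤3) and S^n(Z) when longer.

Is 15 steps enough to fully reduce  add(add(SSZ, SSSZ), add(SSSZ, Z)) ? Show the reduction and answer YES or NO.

Answer: YES — reaches normal form S^8(Z) in 13 ≤ 15 steps

Reduction:
  start: add(add(SSZ, SSSZ), add(SSSZ, Z))
  [1] add(S(add(SZ, SSSZ)), add(SSSZ, Z))
  [2] S(add(add(SZ, SSSZ), add(SSSZ, Z)))
  [3] S(add(S(add(Z, SSSZ)), add(SSSZ, Z)))
  [4] S(S(add(add(Z, SSSZ), add(SSSZ, Z))))
  [5] S(S(add(SSSZ, add(SSSZ, Z))))
  [6] S(S(S(add(SSZ, add(SSSZ, Z)))))
  [7] S(S(S(S(add(SZ, add(SSSZ, Z))))))
  [8] S(S(S(S(S(add(Z, add(SSSZ, Z)))))))
  [9] S(S(S(S(S(add(SSSZ, Z))))))
  [10] S(S(S(S(S(S(add(SSZ, Z)))))))
  [11] S(S(S(S(S(S(S(add(SZ, Z))))))))
  [12] S(S(S(S(S(S(S(S(add(Z, Z)))))))))
  [13] S^8(Z)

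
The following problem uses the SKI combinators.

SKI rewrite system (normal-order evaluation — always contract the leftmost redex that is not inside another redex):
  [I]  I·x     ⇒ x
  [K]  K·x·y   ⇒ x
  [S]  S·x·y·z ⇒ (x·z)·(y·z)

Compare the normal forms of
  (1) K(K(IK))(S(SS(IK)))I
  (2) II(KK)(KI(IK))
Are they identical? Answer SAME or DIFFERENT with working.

Answer: SAME — A ⇓ K, B ⇓ K

Derivation:
Term A:
  start: K(K(IK))(S(SS(IK)))I
  →1  K(IK)I
  →2  IK
  →3  K

Term B:
  start: II(KK)(KI(IK))
  →1  I(KK)(KI(IK))
  →2  KK(KI(IK))
  →3  K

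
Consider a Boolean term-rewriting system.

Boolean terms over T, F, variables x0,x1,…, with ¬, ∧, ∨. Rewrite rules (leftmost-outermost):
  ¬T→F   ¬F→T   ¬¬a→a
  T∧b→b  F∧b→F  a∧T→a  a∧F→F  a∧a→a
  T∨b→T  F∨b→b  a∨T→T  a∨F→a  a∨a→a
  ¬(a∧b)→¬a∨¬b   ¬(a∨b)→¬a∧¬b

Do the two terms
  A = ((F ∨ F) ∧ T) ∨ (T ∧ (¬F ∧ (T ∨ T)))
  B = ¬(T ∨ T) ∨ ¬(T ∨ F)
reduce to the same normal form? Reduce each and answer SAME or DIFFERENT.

Term A:
  start: ((F ∨ F) ∧ T) ∨ (T ∧ (¬F ∧ (T ∨ T)))
  →1  (F ∨ F) ∨ (T ∧ (¬F ∧ (T ∨ T)))
  →2  F ∨ (T ∧ (¬F ∧ (T ∨ T)))
  →3  T ∧ (¬F ∧ (T ∨ T))
  →4  ¬F ∧ (T ∨ T)
  →5  T ∧ (T ∨ T)
  →6  T ∨ T
  →7  T

Term B:
  start: ¬(T ∨ T) ∨ ¬(T ∨ F)
  →1  (¬T ∧ ¬T) ∨ ¬(T ∨ F)
  →2  ¬T ∨ ¬(T ∨ F)
  →3  F ∨ ¬(T ∨ F)
  →4  ¬(T ∨ F)
  →5  ¬T ∧ ¬F
  →6  F ∧ ¬F
  →7  F

Answer: DIFFERENT — A ⇓ T, B ⇓ F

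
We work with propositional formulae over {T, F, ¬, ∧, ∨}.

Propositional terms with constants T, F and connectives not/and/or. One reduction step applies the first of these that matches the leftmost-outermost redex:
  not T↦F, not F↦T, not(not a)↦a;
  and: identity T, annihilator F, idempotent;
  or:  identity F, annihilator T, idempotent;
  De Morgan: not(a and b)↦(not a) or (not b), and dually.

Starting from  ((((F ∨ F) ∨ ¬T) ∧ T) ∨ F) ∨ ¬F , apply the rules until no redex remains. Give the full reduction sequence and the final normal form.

  start: ((((F ∨ F) ∨ ¬T) ∧ T) ∨ F) ∨ ¬F
  [1] (((F ∨ F) ∨ ¬T) ∧ T) ∨ ¬F
  [2] ((F ∨ F) ∨ ¬T) ∨ ¬F
  [3] (F ∨ ¬T) ∨ ¬F
  [4] ¬T ∨ ¬F
  [5] F ∨ ¬F
  [6] ¬F
  [7] T

Answer: normal form = T  (in 7 steps)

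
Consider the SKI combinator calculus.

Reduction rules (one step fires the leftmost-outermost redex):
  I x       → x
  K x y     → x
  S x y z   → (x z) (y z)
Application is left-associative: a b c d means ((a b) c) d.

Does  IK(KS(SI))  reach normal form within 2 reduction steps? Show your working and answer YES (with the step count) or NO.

Answer: YES — reaches normal form KS in 2 ≤ 2 steps

Working:
  start: IK(KS(SI))
  →1  K(KS(SI))
  →2  KS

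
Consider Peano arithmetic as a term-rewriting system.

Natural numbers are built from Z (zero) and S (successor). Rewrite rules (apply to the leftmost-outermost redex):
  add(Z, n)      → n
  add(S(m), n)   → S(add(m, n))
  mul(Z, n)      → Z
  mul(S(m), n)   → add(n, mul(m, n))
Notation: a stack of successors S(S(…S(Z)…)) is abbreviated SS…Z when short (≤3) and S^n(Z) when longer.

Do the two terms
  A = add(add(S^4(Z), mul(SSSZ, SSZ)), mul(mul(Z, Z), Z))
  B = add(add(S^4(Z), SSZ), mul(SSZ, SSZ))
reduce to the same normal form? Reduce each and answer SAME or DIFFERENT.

Answer: SAME — A ⇓ S^10(Z), B ⇓ S^10(Z)

Working:
Term A:
  start: add(add(S^4(Z), mul(SSSZ, SSZ)), mul(mul(Z, Z), Z))
  step 1: add(S(add(SSSZ, mul(SSSZ, SSZ))), mul(mul(Z, Z), Z))
  step 2: S(add(add(SSSZ, mul(SSSZ, SSZ)), mul(mul(Z, Z), Z)))
  step 3: S(add(S(add(SSZ, mul(SSSZ, SSZ))), mul(mul(Z, Z), Z)))
  step 4: S(S(add(add(SSZ, mul(SSSZ, SSZ)), mul(mul(Z, Z), Z))))
  step 5: S(S(add(S(add(SZ, mul(SSSZ, SSZ))), mul(mul(Z, Z), Z))))
  step 6: S(S(S(add(add(SZ, mul(SSSZ, SSZ)), mul(mul(Z, Z), Z)))))
  step 7: S(S(S(add(S(add(Z, mul(SSSZ, SSZ))), mul(mul(Z, Z), Z)))))
  step 8: S(S(S(S(add(add(Z, mul(SSSZ, SSZ)), mul(mul(Z, Z), Z))))))
  step 9: S(S(S(S(add(mul(SSSZ, SSZ), mul(mul(Z, Z), Z))))))
  step 10: S(S(S(S(add(add(SSZ, mul(SSZ, SSZ)), mul(mul(Z, Z), Z))))))
  step 11: S(S(S(S(add(S(add(SZ, mul(SSZ, SSZ))), mul(mul(Z, Z), Z))))))
  step 12: S(S(S(S(S(add(add(SZ, mul(SSZ, SSZ)), mul(mul(Z, Z), Z)))))))
  step 13: S(S(S(S(S(add(S(add(Z, mul(SSZ, SSZ))), mul(mul(Z, Z), Z)))))))
  step 14: S(S(S(S(S(S(add(add(Z, mul(SSZ, SSZ)), mul(mul(Z, Z), Z))))))))
  step 15: S(S(S(S(S(S(add(mul(SSZ, SSZ), mul(mul(Z, Z), Z))))))))
  step 16: S(S(S(S(S(S(add(add(SSZ, mul(SZ, SSZ)), mul(mul(Z, Z), Z))))))))
  step 17: S(S(S(S(S(S(add(S(add(SZ, mul(SZ, SSZ))), mul(mul(Z, Z), Z))))))))
  step 18: S(S(S(S(S(S(S(add(add(SZ, mul(SZ, SSZ)), mul(mul(Z, Z), Z)))))))))
  step 19: S(S(S(S(S(S(S(add(S(add(Z, mul(SZ, SSZ))), mul(mul(Z, Z), Z)))))))))
  step 20: S(S(S(S(S(S(S(S(add(add(Z, mul(SZ, SSZ)), mul(mul(Z, Z), Z))))))))))
  step 21: S(S(S(S(S(S(S(S(add(mul(SZ, SSZ), mul(mul(Z, Z), Z))))))))))
  step 22: S(S(S(S(S(S(S(S(add(add(SSZ, mul(Z, SSZ)), mul(mul(Z, Z), Z))))))))))
  step 23: S(S(S(S(S(S(S(S(add(S(add(SZ, mul(Z, SSZ))), mul(mul(Z, Z), Z))))))))))
  step 24: S(S(S(S(S(S(S(S(S(add(add(SZ, mul(Z, SSZ)), mul(mul(Z, Z), Z)))))))))))
  step 25: S(S(S(S(S(S(S(S(S(add(S(add(Z, mul(Z, SSZ))), mul(mul(Z, Z), Z)))))))))))
  step 26: S(S(S(S(S(S(S(S(S(S(add(add(Z, mul(Z, SSZ)), mul(mul(Z, Z), Z))))))))))))
  step 27: S(S(S(S(S(S(S(S(S(S(add(mul(Z, SSZ), mul(mul(Z, Z), Z))))))))))))
  step 28: S(S(S(S(S(S(S(S(S(S(add(Z, mul(mul(Z, Z), Z))))))))))))
  step 29: S(S(S(S(S(S(S(S(S(S(mul(mul(Z, Z), Z)))))))))))
  step 30: S(S(S(S(S(S(S(S(S(S(mul(Z, Z)))))))))))
  step 31: S^10(Z)

Term B:
  start: add(add(S^4(Z), SSZ), mul(SSZ, SSZ))
  step 1: add(S(add(SSSZ, SSZ)), mul(SSZ, SSZ))
  step 2: S(add(add(SSSZ, SSZ), mul(SSZ, SSZ)))
  step 3: S(add(S(add(SSZ, SSZ)), mul(SSZ, SSZ)))
  step 4: S(S(add(add(SSZ, SSZ), mul(SSZ, SSZ))))
  step 5: S(S(add(S(add(SZ, SSZ)), mul(SSZ, SSZ))))
  step 6: S(S(S(add(add(SZ, SSZ), mul(SSZ, SSZ)))))
  step 7: S(S(S(add(S(add(Z, SSZ)), mul(SSZ, SSZ)))))
  step 8: S(S(S(S(add(add(Z, SSZ), mul(SSZ, SSZ))))))
  step 9: S(S(S(S(add(SSZ, mul(SSZ, SSZ))))))
  step 10: S(S(S(S(S(add(SZ, mul(SSZ, SSZ)))))))
  step 11: S(S(S(S(S(S(add(Z, mul(SSZ, SSZ))))))))
  step 12: S(S(S(S(S(S(mul(SSZ, SSZ)))))))
  step 13: S(S(S(S(S(S(add(SSZ, mul(SZ, SSZ))))))))
  step 14: S(S(S(S(S(S(S(add(SZ, mul(SZ, SSZ)))))))))
  step 15: S(S(S(S(S(S(S(S(add(Z, mul(SZ, SSZ))))))))))
  step 16: S(S(S(S(S(S(S(S(mul(SZ, SSZ)))))))))
  step 17: S(S(S(S(S(S(S(S(add(SSZ, mul(Z, SSZ))))))))))
  step 18: S(S(S(S(S(S(S(S(S(add(SZ, mul(Z, SSZ)))))))))))
  step 19: S(S(S(S(S(S(S(S(S(S(add(Z, mul(Z, SSZ))))))))))))
  step 20: S(S(S(S(S(S(S(S(S(S(mul(Z, SSZ)))))))))))
  step 21: S^10(Z)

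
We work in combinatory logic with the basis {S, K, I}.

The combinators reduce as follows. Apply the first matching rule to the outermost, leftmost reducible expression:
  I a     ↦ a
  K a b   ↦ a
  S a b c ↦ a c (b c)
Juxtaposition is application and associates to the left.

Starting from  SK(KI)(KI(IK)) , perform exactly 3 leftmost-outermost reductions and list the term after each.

Answer: after 3 steps: I

Derivation:
  start: SK(KI)(KI(IK))
  step 1: K(KI(IK))(KI(KI(IK)))
  step 2: KI(IK)
  step 3: I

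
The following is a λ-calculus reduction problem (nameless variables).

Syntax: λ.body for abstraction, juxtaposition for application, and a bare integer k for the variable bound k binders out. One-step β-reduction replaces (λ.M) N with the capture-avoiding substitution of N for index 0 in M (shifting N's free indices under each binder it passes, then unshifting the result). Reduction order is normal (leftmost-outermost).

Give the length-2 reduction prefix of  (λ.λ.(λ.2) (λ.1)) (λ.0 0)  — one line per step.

Answer: after 2 steps: λ.λ.0 0

Working:
  start: (λ.λ.(λ.2) (λ.1)) (λ.0 0)
  →1  λ.(λ.λ.0 0) (λ.1)
  →2  λ.λ.0 0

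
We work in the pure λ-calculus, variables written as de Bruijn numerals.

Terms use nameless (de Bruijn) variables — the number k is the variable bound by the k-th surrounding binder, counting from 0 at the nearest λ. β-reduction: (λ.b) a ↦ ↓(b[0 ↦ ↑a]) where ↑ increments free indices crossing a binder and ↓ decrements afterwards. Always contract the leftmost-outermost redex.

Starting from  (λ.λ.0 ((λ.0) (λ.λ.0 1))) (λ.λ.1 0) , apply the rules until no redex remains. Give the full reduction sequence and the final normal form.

  start: (λ.λ.0 ((λ.0) (λ.λ.0 1))) (λ.λ.1 0)
  step 1: λ.0 ((λ.0) (λ.λ.0 1))
  step 2: λ.0 (λ.λ.0 1)

Answer: normal form = λ.0 (λ.λ.0 1)  (in 2 steps)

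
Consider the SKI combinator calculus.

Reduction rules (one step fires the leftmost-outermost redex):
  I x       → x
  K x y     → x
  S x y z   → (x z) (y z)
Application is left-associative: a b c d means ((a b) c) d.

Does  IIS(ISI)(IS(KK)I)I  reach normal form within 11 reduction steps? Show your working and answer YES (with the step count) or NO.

  start: IIS(ISI)(IS(KK)I)I
  step 1: IS(ISI)(IS(KK)I)I
  step 2: S(ISI)(IS(KK)I)I
  step 3: ISII(IS(KK)II)
  step 4: SII(IS(KK)II)
  step 5: I(IS(KK)II)(I(IS(KK)II))
  step 6: IS(KK)II(I(IS(KK)II))
  step 7: S(KK)II(I(IS(KK)II))
  step 8: KKI(II)(I(IS(KK)II))
  step 9: K(II)(I(IS(KK)II))
  step 10: II
  step 11: I

Answer: YES — reaches normal form I in 11 ≤ 11 steps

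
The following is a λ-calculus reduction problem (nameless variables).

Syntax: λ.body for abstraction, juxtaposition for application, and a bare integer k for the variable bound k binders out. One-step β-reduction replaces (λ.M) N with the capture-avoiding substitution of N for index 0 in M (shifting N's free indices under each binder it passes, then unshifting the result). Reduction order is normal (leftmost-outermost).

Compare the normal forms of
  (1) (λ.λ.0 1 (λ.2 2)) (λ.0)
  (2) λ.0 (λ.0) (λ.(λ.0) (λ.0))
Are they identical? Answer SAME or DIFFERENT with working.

Term A:
  start: (λ.λ.0 1 (λ.2 2)) (λ.0)
  [1] λ.0 (λ.0) (λ.(λ.0) (λ.0))
  [2] λ.0 (λ.0) (λ.λ.0)

Term B:
  start: λ.0 (λ.0) (λ.(λ.0) (λ.0))
  [1] λ.0 (λ.0) (λ.λ.0)

Answer: SAME — A ⇓ λ.0 (λ.0) (λ.λ.0), B ⇓ λ.0 (λ.0) (λ.λ.0)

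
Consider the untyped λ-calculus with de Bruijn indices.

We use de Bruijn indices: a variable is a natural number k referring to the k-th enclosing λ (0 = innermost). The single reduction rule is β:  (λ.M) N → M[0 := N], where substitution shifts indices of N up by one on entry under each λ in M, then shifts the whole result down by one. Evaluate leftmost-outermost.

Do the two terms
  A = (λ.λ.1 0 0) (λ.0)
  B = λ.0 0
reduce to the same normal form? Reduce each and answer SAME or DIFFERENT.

Answer: SAME — A ⇓ λ.0 0, B ⇓ λ.0 0

Reduction:
Term A:
  start: (λ.λ.1 0 0) (λ.0)
  [1] λ.(λ.0) 0 0
  [2] λ.0 0

Term B:
  start: λ.0 0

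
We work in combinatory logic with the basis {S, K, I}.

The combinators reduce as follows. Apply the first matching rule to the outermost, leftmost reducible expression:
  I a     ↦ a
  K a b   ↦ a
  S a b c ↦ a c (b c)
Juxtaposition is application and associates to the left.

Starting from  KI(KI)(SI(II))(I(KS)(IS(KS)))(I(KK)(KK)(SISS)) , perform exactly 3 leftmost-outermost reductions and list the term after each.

Answer: after 3 steps: I(I(KS)(IS(KS)))(II(I(KS)(IS(KS))))(I(KK)(KK)(SISS))

Reduction:
  start: KI(KI)(SI(II))(I(KS)(IS(KS)))(I(KK)(KK)(SISS))
  →1  I(SI(II))(I(KS)(IS(KS)))(I(KK)(KK)(SISS))
  →2  SI(II)(I(KS)(IS(KS)))(I(KK)(KK)(SISS))
  →3  I(I(KS)(IS(KS)))(II(I(KS)(IS(KS))))(I(KK)(KK)(SISS))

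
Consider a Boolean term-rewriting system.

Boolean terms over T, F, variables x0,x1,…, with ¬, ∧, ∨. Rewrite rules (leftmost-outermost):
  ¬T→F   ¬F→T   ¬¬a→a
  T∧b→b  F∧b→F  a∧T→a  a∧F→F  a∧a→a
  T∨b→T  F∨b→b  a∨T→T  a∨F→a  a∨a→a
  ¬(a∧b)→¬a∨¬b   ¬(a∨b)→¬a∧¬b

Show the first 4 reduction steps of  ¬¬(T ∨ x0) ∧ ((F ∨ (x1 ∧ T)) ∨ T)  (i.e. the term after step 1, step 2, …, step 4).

Answer: after 4 steps: T

Derivation:
  start: ¬¬(T ∨ x0) ∧ ((F ∨ (x1 ∧ T)) ∨ T)
  step 1: (T ∨ x0) ∧ ((F ∨ (x1 ∧ T)) ∨ T)
  step 2: T ∧ ((F ∨ (x1 ∧ T)) ∨ T)
  step 3: (F ∨ (x1 ∧ T)) ∨ T
  step 4: T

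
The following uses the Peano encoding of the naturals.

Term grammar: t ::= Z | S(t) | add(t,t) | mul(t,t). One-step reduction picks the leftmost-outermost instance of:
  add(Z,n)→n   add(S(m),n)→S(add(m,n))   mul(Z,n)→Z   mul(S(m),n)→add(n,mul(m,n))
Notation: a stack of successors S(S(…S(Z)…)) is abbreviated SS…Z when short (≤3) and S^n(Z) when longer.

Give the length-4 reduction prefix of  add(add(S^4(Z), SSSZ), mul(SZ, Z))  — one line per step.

  start: add(add(S^4(Z), SSSZ), mul(SZ, Z))
  [1] add(S(add(SSSZ, SSSZ)), mul(SZ, Z))
  [2] S(add(add(SSSZ, SSSZ), mul(SZ, Z)))
  [3] S(add(S(add(SSZ, SSSZ)), mul(SZ, Z)))
  [4] S(S(add(add(SSZ, SSSZ), mul(SZ, Z))))

Answer: after 4 steps: S(S(add(add(SSZ, SSSZ), mul(SZ, Z))))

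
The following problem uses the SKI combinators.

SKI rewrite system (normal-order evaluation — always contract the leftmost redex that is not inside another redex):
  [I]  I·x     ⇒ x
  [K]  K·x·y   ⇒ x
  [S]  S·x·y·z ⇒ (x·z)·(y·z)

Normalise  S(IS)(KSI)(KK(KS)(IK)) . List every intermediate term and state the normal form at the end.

Answer: normal form = S(KK)(S(KK))  (in 7 steps)

Working:
  start: S(IS)(KSI)(KK(KS)(IK))
  →1  IS(KK(KS)(IK))(KSI(KK(KS)(IK)))
  →2  S(KK(KS)(IK))(KSI(KK(KS)(IK)))
  →3  S(K(IK))(KSI(KK(KS)(IK)))
  →4  S(KK)(KSI(KK(KS)(IK)))
  →5  S(KK)(S(KK(KS)(IK)))
  →6  S(KK)(S(K(IK)))
  →7  S(KK)(S(KK))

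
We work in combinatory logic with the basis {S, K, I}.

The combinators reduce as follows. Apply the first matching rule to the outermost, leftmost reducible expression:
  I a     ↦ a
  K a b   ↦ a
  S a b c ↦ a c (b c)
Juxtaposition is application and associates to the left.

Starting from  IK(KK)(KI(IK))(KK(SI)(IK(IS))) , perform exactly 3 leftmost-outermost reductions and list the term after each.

  start: IK(KK)(KI(IK))(KK(SI)(IK(IS)))
  [1] K(KK)(KI(IK))(KK(SI)(IK(IS)))
  [2] KK(KK(SI)(IK(IS)))
  [3] K

Answer: after 3 steps: K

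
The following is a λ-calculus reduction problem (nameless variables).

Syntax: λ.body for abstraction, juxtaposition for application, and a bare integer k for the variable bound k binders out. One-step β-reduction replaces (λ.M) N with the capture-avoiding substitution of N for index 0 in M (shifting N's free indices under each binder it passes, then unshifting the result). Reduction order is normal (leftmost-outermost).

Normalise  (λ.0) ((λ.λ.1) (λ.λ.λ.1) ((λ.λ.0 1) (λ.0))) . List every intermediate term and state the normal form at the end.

Answer: normal form = λ.λ.λ.1  (in 3 steps)

Derivation:
  start: (λ.0) ((λ.λ.1) (λ.λ.λ.1) ((λ.λ.0 1) (λ.0)))
  →1  (λ.λ.1) (λ.λ.λ.1) ((λ.λ.0 1) (λ.0))
  →2  (λ.λ.λ.λ.1) ((λ.λ.0 1) (λ.0))
  →3  λ.λ.λ.1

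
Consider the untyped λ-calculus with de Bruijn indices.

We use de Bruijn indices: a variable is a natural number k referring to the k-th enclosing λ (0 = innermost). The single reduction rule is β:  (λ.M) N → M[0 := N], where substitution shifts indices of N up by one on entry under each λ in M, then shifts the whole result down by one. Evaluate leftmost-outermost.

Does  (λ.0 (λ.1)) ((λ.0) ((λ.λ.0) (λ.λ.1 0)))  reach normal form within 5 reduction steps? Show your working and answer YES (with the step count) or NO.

  start: (λ.0 (λ.1)) ((λ.0) ((λ.λ.0) (λ.λ.1 0)))
  →1  (λ.0) ((λ.λ.0) (λ.λ.1 0)) (λ.(λ.0) ((λ.λ.0) (λ.λ.1 0)))
  →2  (λ.λ.0) (λ.λ.1 0) (λ.(λ.0) ((λ.λ.0) (λ.λ.1 0)))
  →3  (λ.0) (λ.(λ.0) ((λ.λ.0) (λ.λ.1 0)))
  →4  λ.(λ.0) ((λ.λ.0) (λ.λ.1 0))
  →5  λ.(λ.λ.0) (λ.λ.1 0)

Answer: NO — after 5 steps the term is λ.(λ.λ.0) (λ.λ.1 0), not yet normal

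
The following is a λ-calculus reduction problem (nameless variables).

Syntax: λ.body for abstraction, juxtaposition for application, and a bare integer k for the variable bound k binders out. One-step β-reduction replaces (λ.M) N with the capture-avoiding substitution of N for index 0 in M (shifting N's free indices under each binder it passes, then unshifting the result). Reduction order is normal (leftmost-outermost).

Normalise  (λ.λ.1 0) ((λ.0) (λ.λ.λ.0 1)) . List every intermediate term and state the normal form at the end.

  start: (λ.λ.1 0) ((λ.0) (λ.λ.λ.0 1))
  →1  λ.(λ.0) (λ.λ.λ.0 1) 0
  →2  λ.(λ.λ.λ.0 1) 0
  →3  λ.λ.λ.0 1

Answer: normal form = λ.λ.λ.0 1  (in 3 steps)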